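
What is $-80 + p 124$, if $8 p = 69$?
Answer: $\frac{1979}{2} \approx 989.5$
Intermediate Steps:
$p = \frac{69}{8}$ ($p = \frac{1}{8} \cdot 69 = \frac{69}{8} \approx 8.625$)
$-80 + p 124 = -80 + \frac{69}{8} \cdot 124 = -80 + \frac{2139}{2} = \frac{1979}{2}$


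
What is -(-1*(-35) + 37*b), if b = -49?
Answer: 1778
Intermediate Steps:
-(-1*(-35) + 37*b) = -(-1*(-35) + 37*(-49)) = -(35 - 1813) = -1*(-1778) = 1778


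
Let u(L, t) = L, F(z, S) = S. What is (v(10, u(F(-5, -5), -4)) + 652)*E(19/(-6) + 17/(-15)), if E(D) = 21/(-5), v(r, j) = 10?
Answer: -13902/5 ≈ -2780.4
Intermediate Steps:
E(D) = -21/5 (E(D) = 21*(-1/5) = -21/5)
(v(10, u(F(-5, -5), -4)) + 652)*E(19/(-6) + 17/(-15)) = (10 + 652)*(-21/5) = 662*(-21/5) = -13902/5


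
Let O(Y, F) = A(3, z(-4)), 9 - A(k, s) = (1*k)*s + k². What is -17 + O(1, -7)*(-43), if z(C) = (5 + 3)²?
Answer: 8239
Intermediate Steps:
z(C) = 64 (z(C) = 8² = 64)
A(k, s) = 9 - k² - k*s (A(k, s) = 9 - ((1*k)*s + k²) = 9 - (k*s + k²) = 9 - (k² + k*s) = 9 + (-k² - k*s) = 9 - k² - k*s)
O(Y, F) = -192 (O(Y, F) = 9 - 1*3² - 1*3*64 = 9 - 1*9 - 192 = 9 - 9 - 192 = -192)
-17 + O(1, -7)*(-43) = -17 - 192*(-43) = -17 + 8256 = 8239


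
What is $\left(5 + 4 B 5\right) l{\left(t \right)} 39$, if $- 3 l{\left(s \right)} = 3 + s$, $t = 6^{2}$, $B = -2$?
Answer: $17745$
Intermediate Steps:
$t = 36$
$l{\left(s \right)} = -1 - \frac{s}{3}$ ($l{\left(s \right)} = - \frac{3 + s}{3} = -1 - \frac{s}{3}$)
$\left(5 + 4 B 5\right) l{\left(t \right)} 39 = \left(5 + 4 \left(-2\right) 5\right) \left(-1 - 12\right) 39 = \left(5 - 40\right) \left(-1 - 12\right) 39 = \left(5 - 40\right) \left(-13\right) 39 = \left(-35\right) \left(-13\right) 39 = 455 \cdot 39 = 17745$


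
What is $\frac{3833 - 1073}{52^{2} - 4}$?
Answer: $\frac{46}{45} \approx 1.0222$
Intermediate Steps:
$\frac{3833 - 1073}{52^{2} - 4} = \frac{2760}{2704 - 4} = \frac{2760}{2700} = 2760 \cdot \frac{1}{2700} = \frac{46}{45}$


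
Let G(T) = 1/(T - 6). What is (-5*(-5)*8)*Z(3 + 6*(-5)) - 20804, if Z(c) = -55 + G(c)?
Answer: -1049732/33 ≈ -31810.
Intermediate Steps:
G(T) = 1/(-6 + T)
Z(c) = -55 + 1/(-6 + c)
(-5*(-5)*8)*Z(3 + 6*(-5)) - 20804 = (-5*(-5)*8)*((331 - 55*(3 + 6*(-5)))/(-6 + (3 + 6*(-5)))) - 20804 = (25*8)*((331 - 55*(3 - 30))/(-6 + (3 - 30))) - 20804 = 200*((331 - 55*(-27))/(-6 - 27)) - 20804 = 200*((331 + 1485)/(-33)) - 20804 = 200*(-1/33*1816) - 20804 = 200*(-1816/33) - 20804 = -363200/33 - 20804 = -1049732/33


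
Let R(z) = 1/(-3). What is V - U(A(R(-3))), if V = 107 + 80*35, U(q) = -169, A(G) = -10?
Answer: 3076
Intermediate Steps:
R(z) = -⅓
V = 2907 (V = 107 + 2800 = 2907)
V - U(A(R(-3))) = 2907 - 1*(-169) = 2907 + 169 = 3076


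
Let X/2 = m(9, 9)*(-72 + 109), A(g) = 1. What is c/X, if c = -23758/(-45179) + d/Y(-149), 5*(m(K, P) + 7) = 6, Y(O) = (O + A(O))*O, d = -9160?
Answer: -68794860/267254070371 ≈ -0.00025741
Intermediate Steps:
Y(O) = O*(1 + O) (Y(O) = (O + 1)*O = (1 + O)*O = O*(1 + O))
m(K, P) = -29/5 (m(K, P) = -7 + (1/5)*6 = -7 + 6/5 = -29/5)
c = 27517944/249071827 (c = -23758/(-45179) - 9160*(-1/(149*(1 - 149))) = -23758*(-1/45179) - 9160/((-149*(-148))) = 23758/45179 - 9160/22052 = 23758/45179 - 9160*1/22052 = 23758/45179 - 2290/5513 = 27517944/249071827 ≈ 0.11048)
X = -2146/5 (X = 2*(-29*(-72 + 109)/5) = 2*(-29/5*37) = 2*(-1073/5) = -2146/5 ≈ -429.20)
c/X = 27517944/(249071827*(-2146/5)) = (27517944/249071827)*(-5/2146) = -68794860/267254070371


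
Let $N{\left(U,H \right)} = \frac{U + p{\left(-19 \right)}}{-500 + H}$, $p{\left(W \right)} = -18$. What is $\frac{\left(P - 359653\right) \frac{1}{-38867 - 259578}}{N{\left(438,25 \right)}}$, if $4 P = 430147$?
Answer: $- \frac{6386945}{6685168} \approx -0.95539$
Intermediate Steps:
$P = \frac{430147}{4}$ ($P = \frac{1}{4} \cdot 430147 = \frac{430147}{4} \approx 1.0754 \cdot 10^{5}$)
$N{\left(U,H \right)} = \frac{-18 + U}{-500 + H}$ ($N{\left(U,H \right)} = \frac{U - 18}{-500 + H} = \frac{-18 + U}{-500 + H}$)
$\frac{\left(P - 359653\right) \frac{1}{-38867 - 259578}}{N{\left(438,25 \right)}} = \frac{\left(\frac{430147}{4} - 359653\right) \frac{1}{-38867 - 259578}}{\frac{1}{-500 + 25} \left(-18 + 438\right)} = \frac{\left(- \frac{1008465}{4}\right) \frac{1}{-298445}}{\frac{1}{-475} \cdot 420} = \frac{\left(- \frac{1008465}{4}\right) \left(- \frac{1}{298445}\right)}{\left(- \frac{1}{475}\right) 420} = \frac{201693}{238756 \left(- \frac{84}{95}\right)} = \frac{201693}{238756} \left(- \frac{95}{84}\right) = - \frac{6386945}{6685168}$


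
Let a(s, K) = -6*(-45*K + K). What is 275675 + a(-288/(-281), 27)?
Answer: 282803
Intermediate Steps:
a(s, K) = 264*K (a(s, K) = -(-264)*K = 264*K)
275675 + a(-288/(-281), 27) = 275675 + 264*27 = 275675 + 7128 = 282803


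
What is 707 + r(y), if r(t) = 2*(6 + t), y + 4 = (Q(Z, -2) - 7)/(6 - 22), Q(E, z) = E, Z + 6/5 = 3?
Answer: 14233/20 ≈ 711.65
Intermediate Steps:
Z = 9/5 (Z = -6/5 + 3 = 9/5 ≈ 1.8000)
y = -147/40 (y = -4 + (9/5 - 7)/(6 - 22) = -4 - 26/5/(-16) = -4 - 26/5*(-1/16) = -4 + 13/40 = -147/40 ≈ -3.6750)
r(t) = 12 + 2*t
707 + r(y) = 707 + (12 + 2*(-147/40)) = 707 + (12 - 147/20) = 707 + 93/20 = 14233/20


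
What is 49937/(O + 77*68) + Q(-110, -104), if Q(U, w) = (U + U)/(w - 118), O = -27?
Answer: 6115997/578199 ≈ 10.578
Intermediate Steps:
Q(U, w) = 2*U/(-118 + w) (Q(U, w) = (2*U)/(-118 + w) = 2*U/(-118 + w))
49937/(O + 77*68) + Q(-110, -104) = 49937/(-27 + 77*68) + 2*(-110)/(-118 - 104) = 49937/(-27 + 5236) + 2*(-110)/(-222) = 49937/5209 + 2*(-110)*(-1/222) = 49937*(1/5209) + 110/111 = 49937/5209 + 110/111 = 6115997/578199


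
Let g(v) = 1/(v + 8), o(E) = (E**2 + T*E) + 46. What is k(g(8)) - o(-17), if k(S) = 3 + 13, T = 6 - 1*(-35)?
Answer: 378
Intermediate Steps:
T = 41 (T = 6 + 35 = 41)
o(E) = 46 + E**2 + 41*E (o(E) = (E**2 + 41*E) + 46 = 46 + E**2 + 41*E)
g(v) = 1/(8 + v)
k(S) = 16
k(g(8)) - o(-17) = 16 - (46 + (-17)**2 + 41*(-17)) = 16 - (46 + 289 - 697) = 16 - 1*(-362) = 16 + 362 = 378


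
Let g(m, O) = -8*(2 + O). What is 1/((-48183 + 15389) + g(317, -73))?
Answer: -1/32226 ≈ -3.1031e-5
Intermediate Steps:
g(m, O) = -16 - 8*O
1/((-48183 + 15389) + g(317, -73)) = 1/((-48183 + 15389) + (-16 - 8*(-73))) = 1/(-32794 + (-16 + 584)) = 1/(-32794 + 568) = 1/(-32226) = -1/32226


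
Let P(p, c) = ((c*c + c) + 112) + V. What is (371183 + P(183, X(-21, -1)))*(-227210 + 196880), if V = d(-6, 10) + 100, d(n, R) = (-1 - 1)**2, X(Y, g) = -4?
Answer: -11264895630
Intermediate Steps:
d(n, R) = 4 (d(n, R) = (-2)**2 = 4)
V = 104 (V = 4 + 100 = 104)
P(p, c) = 216 + c + c**2 (P(p, c) = ((c*c + c) + 112) + 104 = ((c**2 + c) + 112) + 104 = ((c + c**2) + 112) + 104 = (112 + c + c**2) + 104 = 216 + c + c**2)
(371183 + P(183, X(-21, -1)))*(-227210 + 196880) = (371183 + (216 - 4 + (-4)**2))*(-227210 + 196880) = (371183 + (216 - 4 + 16))*(-30330) = (371183 + 228)*(-30330) = 371411*(-30330) = -11264895630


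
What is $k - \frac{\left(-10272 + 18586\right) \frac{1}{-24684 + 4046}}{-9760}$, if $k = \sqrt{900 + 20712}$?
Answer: $- \frac{4157}{100713440} + 2 \sqrt{5403} \approx 147.01$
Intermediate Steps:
$k = 2 \sqrt{5403}$ ($k = \sqrt{21612} = 2 \sqrt{5403} \approx 147.01$)
$k - \frac{\left(-10272 + 18586\right) \frac{1}{-24684 + 4046}}{-9760} = 2 \sqrt{5403} - \frac{\left(-10272 + 18586\right) \frac{1}{-24684 + 4046}}{-9760} = 2 \sqrt{5403} - \frac{8314}{-20638} \left(- \frac{1}{9760}\right) = 2 \sqrt{5403} - 8314 \left(- \frac{1}{20638}\right) \left(- \frac{1}{9760}\right) = 2 \sqrt{5403} - \left(- \frac{4157}{10319}\right) \left(- \frac{1}{9760}\right) = 2 \sqrt{5403} - \frac{4157}{100713440} = - \frac{4157}{100713440} + 2 \sqrt{5403}$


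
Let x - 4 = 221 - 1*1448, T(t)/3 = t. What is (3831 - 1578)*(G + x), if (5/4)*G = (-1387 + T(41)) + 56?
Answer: -24663591/5 ≈ -4.9327e+6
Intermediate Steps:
T(t) = 3*t
x = -1223 (x = 4 + (221 - 1*1448) = 4 + (221 - 1448) = 4 - 1227 = -1223)
G = -4832/5 (G = 4*((-1387 + 3*41) + 56)/5 = 4*((-1387 + 123) + 56)/5 = 4*(-1264 + 56)/5 = (4/5)*(-1208) = -4832/5 ≈ -966.40)
(3831 - 1578)*(G + x) = (3831 - 1578)*(-4832/5 - 1223) = 2253*(-10947/5) = -24663591/5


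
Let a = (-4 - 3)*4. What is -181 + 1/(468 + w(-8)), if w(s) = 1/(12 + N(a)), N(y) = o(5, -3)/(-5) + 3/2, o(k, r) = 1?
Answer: -11267841/62254 ≈ -181.00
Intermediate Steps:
a = -28 (a = -7*4 = -28)
N(y) = 13/10 (N(y) = 1/(-5) + 3/2 = 1*(-1/5) + 3*(1/2) = -1/5 + 3/2 = 13/10)
w(s) = 10/133 (w(s) = 1/(12 + 13/10) = 1/(133/10) = 10/133)
-181 + 1/(468 + w(-8)) = -181 + 1/(468 + 10/133) = -181 + 1/(62254/133) = -181 + 133/62254 = -11267841/62254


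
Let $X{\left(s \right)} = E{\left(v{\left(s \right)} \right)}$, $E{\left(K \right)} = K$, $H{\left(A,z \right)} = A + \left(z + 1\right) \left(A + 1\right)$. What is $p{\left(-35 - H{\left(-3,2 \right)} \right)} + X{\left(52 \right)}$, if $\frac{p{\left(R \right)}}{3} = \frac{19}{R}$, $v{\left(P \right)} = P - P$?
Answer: $- \frac{57}{26} \approx -2.1923$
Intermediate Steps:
$v{\left(P \right)} = 0$
$H{\left(A,z \right)} = A + \left(1 + A\right) \left(1 + z\right)$ ($H{\left(A,z \right)} = A + \left(1 + z\right) \left(1 + A\right) = A + \left(1 + A\right) \left(1 + z\right)$)
$X{\left(s \right)} = 0$
$p{\left(R \right)} = \frac{57}{R}$ ($p{\left(R \right)} = 3 \frac{19}{R} = \frac{57}{R}$)
$p{\left(-35 - H{\left(-3,2 \right)} \right)} + X{\left(52 \right)} = \frac{57}{-35 - \left(1 + 2 + 2 \left(-3\right) - 6\right)} + 0 = \frac{57}{-35 - \left(1 + 2 - 6 - 6\right)} + 0 = \frac{57}{-35 - -9} + 0 = \frac{57}{-35 + 9} + 0 = \frac{57}{-26} + 0 = 57 \left(- \frac{1}{26}\right) + 0 = - \frac{57}{26} + 0 = - \frac{57}{26}$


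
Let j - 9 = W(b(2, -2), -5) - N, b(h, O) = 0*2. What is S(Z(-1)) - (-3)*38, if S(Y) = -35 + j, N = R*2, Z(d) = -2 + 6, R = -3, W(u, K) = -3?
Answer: 91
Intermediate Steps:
b(h, O) = 0
Z(d) = 4
N = -6 (N = -3*2 = -6)
j = 12 (j = 9 + (-3 - 1*(-6)) = 9 + (-3 + 6) = 9 + 3 = 12)
S(Y) = -23 (S(Y) = -35 + 12 = -23)
S(Z(-1)) - (-3)*38 = -23 - (-3)*38 = -23 - 1*(-114) = -23 + 114 = 91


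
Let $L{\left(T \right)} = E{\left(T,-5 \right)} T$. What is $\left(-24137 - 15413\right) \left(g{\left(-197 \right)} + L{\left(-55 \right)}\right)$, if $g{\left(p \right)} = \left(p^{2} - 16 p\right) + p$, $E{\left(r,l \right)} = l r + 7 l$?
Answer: $-1129706200$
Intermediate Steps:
$E{\left(r,l \right)} = 7 l + l r$
$g{\left(p \right)} = p^{2} - 15 p$
$L{\left(T \right)} = T \left(-35 - 5 T\right)$ ($L{\left(T \right)} = - 5 \left(7 + T\right) T = \left(-35 - 5 T\right) T = T \left(-35 - 5 T\right)$)
$\left(-24137 - 15413\right) \left(g{\left(-197 \right)} + L{\left(-55 \right)}\right) = \left(-24137 - 15413\right) \left(- 197 \left(-15 - 197\right) + 5 \left(-55\right) \left(-7 - -55\right)\right) = - 39550 \left(\left(-197\right) \left(-212\right) + 5 \left(-55\right) \left(-7 + 55\right)\right) = - 39550 \left(41764 + 5 \left(-55\right) 48\right) = - 39550 \left(41764 - 13200\right) = \left(-39550\right) 28564 = -1129706200$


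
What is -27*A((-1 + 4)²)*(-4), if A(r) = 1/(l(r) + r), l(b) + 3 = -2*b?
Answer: -9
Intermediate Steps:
l(b) = -3 - 2*b
A(r) = 1/(-3 - r) (A(r) = 1/((-3 - 2*r) + r) = 1/(-3 - r))
-27*A((-1 + 4)²)*(-4) = -27/(-3 - (-1 + 4)²)*(-4) = -27/(-3 - 1*3²)*(-4) = -27/(-3 - 1*9)*(-4) = -27/(-3 - 9)*(-4) = -27/(-12)*(-4) = -27*(-1/12)*(-4) = (9/4)*(-4) = -9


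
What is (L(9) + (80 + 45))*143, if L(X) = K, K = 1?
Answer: 18018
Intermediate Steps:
L(X) = 1
(L(9) + (80 + 45))*143 = (1 + (80 + 45))*143 = (1 + 125)*143 = 126*143 = 18018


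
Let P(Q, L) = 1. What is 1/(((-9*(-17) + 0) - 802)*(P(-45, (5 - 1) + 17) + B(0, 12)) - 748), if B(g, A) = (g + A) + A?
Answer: -1/16973 ≈ -5.8917e-5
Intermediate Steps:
B(g, A) = g + 2*A (B(g, A) = (A + g) + A = g + 2*A)
1/(((-9*(-17) + 0) - 802)*(P(-45, (5 - 1) + 17) + B(0, 12)) - 748) = 1/(((-9*(-17) + 0) - 802)*(1 + (0 + 2*12)) - 748) = 1/(((153 + 0) - 802)*(1 + (0 + 24)) - 748) = 1/((153 - 802)*(1 + 24) - 748) = 1/(-649*25 - 748) = 1/(-16225 - 748) = 1/(-16973) = -1/16973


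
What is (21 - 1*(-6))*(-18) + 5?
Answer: -481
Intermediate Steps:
(21 - 1*(-6))*(-18) + 5 = (21 + 6)*(-18) + 5 = 27*(-18) + 5 = -486 + 5 = -481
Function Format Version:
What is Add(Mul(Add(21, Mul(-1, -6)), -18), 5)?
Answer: -481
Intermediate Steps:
Add(Mul(Add(21, Mul(-1, -6)), -18), 5) = Add(Mul(Add(21, 6), -18), 5) = Add(Mul(27, -18), 5) = Add(-486, 5) = -481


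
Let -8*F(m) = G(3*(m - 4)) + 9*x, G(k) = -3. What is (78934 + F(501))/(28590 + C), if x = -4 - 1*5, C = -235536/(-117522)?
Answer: 3092571843/1120063172 ≈ 2.7611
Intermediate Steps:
C = 39256/19587 (C = -235536*(-1/117522) = 39256/19587 ≈ 2.0042)
x = -9 (x = -4 - 5 = -9)
F(m) = 21/2 (F(m) = -(-3 + 9*(-9))/8 = -(-3 - 81)/8 = -1/8*(-84) = 21/2)
(78934 + F(501))/(28590 + C) = (78934 + 21/2)/(28590 + 39256/19587) = 157889/(2*(560031586/19587)) = (157889/2)*(19587/560031586) = 3092571843/1120063172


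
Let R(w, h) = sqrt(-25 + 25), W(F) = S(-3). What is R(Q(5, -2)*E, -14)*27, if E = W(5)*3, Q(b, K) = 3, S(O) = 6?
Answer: 0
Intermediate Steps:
W(F) = 6
E = 18 (E = 6*3 = 18)
R(w, h) = 0 (R(w, h) = sqrt(0) = 0)
R(Q(5, -2)*E, -14)*27 = 0*27 = 0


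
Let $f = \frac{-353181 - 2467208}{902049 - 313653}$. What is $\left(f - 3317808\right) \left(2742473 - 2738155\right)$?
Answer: $- \frac{4214773409154763}{294198} \approx -1.4326 \cdot 10^{10}$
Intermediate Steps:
$f = - \frac{2820389}{588396} \approx -4.7934$
$\left(f - 3317808\right) \left(2742473 - 2738155\right) = \left(- \frac{2820389}{588396} - 3317808\right) \left(2742473 - 2738155\right) = \left(- \frac{1952187776357}{588396}\right) 4318 = - \frac{4214773409154763}{294198}$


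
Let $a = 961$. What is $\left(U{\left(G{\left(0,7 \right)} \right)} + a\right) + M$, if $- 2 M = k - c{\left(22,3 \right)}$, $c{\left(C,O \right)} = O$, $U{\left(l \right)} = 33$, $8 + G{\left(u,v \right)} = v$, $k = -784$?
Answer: $\frac{2775}{2} \approx 1387.5$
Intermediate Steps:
$G{\left(u,v \right)} = -8 + v$
$M = \frac{787}{2}$ ($M = - \frac{-784 - 3}{2} = \left(- \frac{1}{2}\right) \left(-787\right) = \frac{787}{2} \approx 393.5$)
$\left(U{\left(G{\left(0,7 \right)} \right)} + a\right) + M = \left(33 + 961\right) + \frac{787}{2} = 994 + \frac{787}{2} = \frac{2775}{2}$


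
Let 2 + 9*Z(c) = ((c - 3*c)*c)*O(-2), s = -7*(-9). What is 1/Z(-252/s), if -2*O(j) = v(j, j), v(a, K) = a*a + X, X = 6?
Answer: 9/158 ≈ 0.056962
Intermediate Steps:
v(a, K) = 6 + a² (v(a, K) = a*a + 6 = a² + 6 = 6 + a²)
O(j) = -3 - j²/2 (O(j) = -(6 + j²)/2 = -3 - j²/2)
s = 63
Z(c) = -2/9 + 10*c²/9 (Z(c) = -2/9 + (((c - 3*c)*c)*(-3 - ½*(-2)²))/9 = -2/9 + (((-2*c)*c)*(-3 - ½*4))/9 = -2/9 + ((-2*c²)*(-3 - 2))/9 = -2/9 + (-2*c²*(-5))/9 = -2/9 + (10*c²)/9 = -2/9 + 10*c²/9)
1/Z(-252/s) = 1/(-2/9 + 10*(-252/63)²/9) = 1/(-2/9 + 10*(-252*1/63)²/9) = 1/(-2/9 + (10/9)*(-4)²) = 1/(-2/9 + (10/9)*16) = 1/(-2/9 + 160/9) = 1/(158/9) = 9/158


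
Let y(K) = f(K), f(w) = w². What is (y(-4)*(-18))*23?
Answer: -6624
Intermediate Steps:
y(K) = K²
(y(-4)*(-18))*23 = ((-4)²*(-18))*23 = (16*(-18))*23 = -288*23 = -6624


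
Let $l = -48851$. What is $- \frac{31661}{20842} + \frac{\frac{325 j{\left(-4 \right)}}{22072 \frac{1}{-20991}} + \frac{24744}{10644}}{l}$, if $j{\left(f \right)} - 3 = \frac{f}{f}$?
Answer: $- \frac{1861062390487437}{1245828249908143} \approx -1.4938$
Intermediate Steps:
$j{\left(f \right)} = 4$ ($j{\left(f \right)} = 3 + \frac{f}{f} = 3 + 1 = 4$)
$- \frac{31661}{20842} + \frac{\frac{325 j{\left(-4 \right)}}{22072 \frac{1}{-20991}} + \frac{24744}{10644}}{l} = - \frac{31661}{20842} + \frac{\frac{325 \cdot 4}{22072 \frac{1}{-20991}} + \frac{24744}{10644}}{-48851} = \left(-31661\right) \frac{1}{20842} + \left(\frac{1300}{22072 \left(- \frac{1}{20991}\right)} + 24744 \cdot \frac{1}{10644}\right) \left(- \frac{1}{48851}\right) = - \frac{31661}{20842} + \left(\frac{1300}{- \frac{22072}{20991}} + \frac{2062}{887}\right) \left(- \frac{1}{48851}\right) = - \frac{31661}{20842} + \left(1300 \left(- \frac{20991}{22072}\right) + \frac{2062}{887}\right) \left(- \frac{1}{48851}\right) = - \frac{31661}{20842} + \left(- \frac{6822075}{5518} + \frac{2062}{887}\right) \left(- \frac{1}{48851}\right) = - \frac{31661}{20842} - - \frac{6039802409}{239099558566} = - \frac{31661}{20842} + \frac{6039802409}{239099558566} = - \frac{1861062390487437}{1245828249908143}$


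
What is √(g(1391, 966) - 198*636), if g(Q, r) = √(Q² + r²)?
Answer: √(-125928 + √2868037) ≈ 352.47*I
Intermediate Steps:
√(g(1391, 966) - 198*636) = √(√(1391² + 966²) - 198*636) = √(√(1934881 + 933156) - 125928) = √(√2868037 - 125928) = √(-125928 + √2868037)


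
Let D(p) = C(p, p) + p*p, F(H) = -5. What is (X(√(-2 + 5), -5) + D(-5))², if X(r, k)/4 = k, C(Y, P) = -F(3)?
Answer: 100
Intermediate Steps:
C(Y, P) = 5 (C(Y, P) = -1*(-5) = 5)
X(r, k) = 4*k
D(p) = 5 + p² (D(p) = 5 + p*p = 5 + p²)
(X(√(-2 + 5), -5) + D(-5))² = (4*(-5) + (5 + (-5)²))² = (-20 + (5 + 25))² = (-20 + 30)² = 10² = 100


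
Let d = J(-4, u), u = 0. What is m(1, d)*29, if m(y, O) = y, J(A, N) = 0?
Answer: 29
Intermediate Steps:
d = 0
m(1, d)*29 = 1*29 = 29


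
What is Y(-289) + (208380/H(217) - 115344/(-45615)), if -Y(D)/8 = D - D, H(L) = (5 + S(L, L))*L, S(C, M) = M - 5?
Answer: 4978895772/715988245 ≈ 6.9539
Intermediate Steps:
S(C, M) = -5 + M
H(L) = L² (H(L) = (5 + (-5 + L))*L = L*L = L²)
Y(D) = 0 (Y(D) = -8*(D - D) = -8*0 = 0)
Y(-289) + (208380/H(217) - 115344/(-45615)) = 0 + (208380/(217²) - 115344/(-45615)) = 0 + (208380/47089 - 115344*(-1/45615)) = 0 + (208380*(1/47089) + 38448/15205) = 0 + (208380/47089 + 38448/15205) = 0 + 4978895772/715988245 = 4978895772/715988245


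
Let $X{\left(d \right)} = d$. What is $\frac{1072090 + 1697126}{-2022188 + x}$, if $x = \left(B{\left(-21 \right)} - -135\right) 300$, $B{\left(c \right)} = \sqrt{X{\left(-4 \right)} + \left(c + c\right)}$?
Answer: $- \frac{171491316144}{122721608417} - \frac{25961400 i \sqrt{46}}{122721608417} \approx -1.3974 - 0.0014348 i$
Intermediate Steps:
$B{\left(c \right)} = \sqrt{-4 + 2 c}$ ($B{\left(c \right)} = \sqrt{-4 + \left(c + c\right)} = \sqrt{-4 + 2 c}$)
$x = 40500 + 300 i \sqrt{46}$ ($x = \left(\sqrt{-4 + 2 \left(-21\right)} - -135\right) 300 = \left(\sqrt{-4 - 42} + \left(-348 + 483\right)\right) 300 = \left(\sqrt{-46} + 135\right) 300 = \left(i \sqrt{46} + 135\right) 300 = \left(135 + i \sqrt{46}\right) 300 = 40500 + 300 i \sqrt{46} \approx 40500.0 + 2034.7 i$)
$\frac{1072090 + 1697126}{-2022188 + x} = \frac{1072090 + 1697126}{-2022188 + \left(40500 + 300 i \sqrt{46}\right)} = \frac{2769216}{-1981688 + 300 i \sqrt{46}}$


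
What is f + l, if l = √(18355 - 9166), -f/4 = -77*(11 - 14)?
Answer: -924 + 3*√1021 ≈ -828.14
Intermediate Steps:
f = -924 (f = -(-308)*(11 - 14) = -(-308)*(-3) = -4*231 = -924)
l = 3*√1021 (l = √9189 = 3*√1021 ≈ 95.859)
f + l = -924 + 3*√1021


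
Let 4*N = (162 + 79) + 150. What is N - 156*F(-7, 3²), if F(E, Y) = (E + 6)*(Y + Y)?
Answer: 11623/4 ≈ 2905.8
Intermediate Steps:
F(E, Y) = 2*Y*(6 + E) (F(E, Y) = (6 + E)*(2*Y) = 2*Y*(6 + E))
N = 391/4 (N = ((162 + 79) + 150)/4 = (241 + 150)/4 = (¼)*391 = 391/4 ≈ 97.750)
N - 156*F(-7, 3²) = 391/4 - 312*3²*(6 - 7) = 391/4 - 312*9*(-1) = 391/4 - 156*(-18) = 391/4 + 2808 = 11623/4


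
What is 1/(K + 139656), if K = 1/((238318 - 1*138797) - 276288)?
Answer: 176767/24686572151 ≈ 7.1605e-6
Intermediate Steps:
K = -1/176767 (K = 1/((238318 - 138797) - 276288) = 1/(99521 - 276288) = 1/(-176767) = -1/176767 ≈ -5.6572e-6)
1/(K + 139656) = 1/(-1/176767 + 139656) = 1/(24686572151/176767) = 176767/24686572151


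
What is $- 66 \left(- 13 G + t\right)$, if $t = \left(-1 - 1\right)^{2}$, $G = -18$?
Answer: $-15708$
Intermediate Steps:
$t = 4$ ($t = \left(-2\right)^{2} = 4$)
$- 66 \left(- 13 G + t\right) = - 66 \left(\left(-13\right) \left(-18\right) + 4\right) = - 66 \left(234 + 4\right) = \left(-66\right) 238 = -15708$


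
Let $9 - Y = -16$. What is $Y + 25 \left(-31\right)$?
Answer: $-750$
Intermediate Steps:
$Y = 25$ ($Y = 9 - -16 = 9 + 16 = 25$)
$Y + 25 \left(-31\right) = 25 + 25 \left(-31\right) = 25 - 775 = -750$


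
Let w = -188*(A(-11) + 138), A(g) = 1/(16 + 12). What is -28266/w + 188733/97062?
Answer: 17829724853/5877265870 ≈ 3.0337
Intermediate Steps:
A(g) = 1/28
w = -181655/7 (w = -188*(1/28 + 138) = -188*3865/28 = -181655/7 ≈ -25951.)
-28266/w + 188733/97062 = -28266/(-181655/7) + 188733/97062 = -28266*(-7/181655) + 188733*(1/97062) = 197862/181655 + 62911/32354 = 17829724853/5877265870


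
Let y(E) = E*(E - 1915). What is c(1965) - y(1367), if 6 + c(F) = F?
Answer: 751075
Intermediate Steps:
c(F) = -6 + F
y(E) = E*(-1915 + E)
c(1965) - y(1367) = (-6 + 1965) - 1367*(-1915 + 1367) = 1959 - 1367*(-548) = 1959 - 1*(-749116) = 1959 + 749116 = 751075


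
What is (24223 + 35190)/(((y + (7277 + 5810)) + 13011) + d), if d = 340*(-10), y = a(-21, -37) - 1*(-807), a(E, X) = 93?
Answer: 3127/1242 ≈ 2.5177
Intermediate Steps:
y = 900 (y = 93 - 1*(-807) = 93 + 807 = 900)
d = -3400
(24223 + 35190)/(((y + (7277 + 5810)) + 13011) + d) = (24223 + 35190)/(((900 + (7277 + 5810)) + 13011) - 3400) = 59413/(((900 + 13087) + 13011) - 3400) = 59413/((13987 + 13011) - 3400) = 59413/(26998 - 3400) = 59413/23598 = 59413*(1/23598) = 3127/1242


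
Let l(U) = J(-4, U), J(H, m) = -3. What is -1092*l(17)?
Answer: 3276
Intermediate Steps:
l(U) = -3
-1092*l(17) = -1092*(-3) = 3276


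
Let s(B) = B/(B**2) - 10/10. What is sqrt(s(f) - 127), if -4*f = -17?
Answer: 2*I*sqrt(9231)/17 ≈ 11.303*I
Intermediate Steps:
f = 17/4 (f = -1/4*(-17) = 17/4 ≈ 4.2500)
s(B) = -1 + 1/B (s(B) = B/B**2 - 10*1/10 = 1/B - 1 = -1 + 1/B)
sqrt(s(f) - 127) = sqrt((1 - 1*17/4)/(17/4) - 127) = sqrt(4*(1 - 17/4)/17 - 127) = sqrt((4/17)*(-13/4) - 127) = sqrt(-13/17 - 127) = sqrt(-2172/17) = 2*I*sqrt(9231)/17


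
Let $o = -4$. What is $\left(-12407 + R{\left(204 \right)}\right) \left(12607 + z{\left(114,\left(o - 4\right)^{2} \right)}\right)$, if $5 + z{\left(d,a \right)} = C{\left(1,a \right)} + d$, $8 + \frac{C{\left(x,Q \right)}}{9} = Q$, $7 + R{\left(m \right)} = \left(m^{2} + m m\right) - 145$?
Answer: $934297060$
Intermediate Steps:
$R{\left(m \right)} = -152 + 2 m^{2}$ ($R{\left(m \right)} = -7 - \left(145 - m^{2} - m m\right) = -7 + \left(\left(m^{2} + m^{2}\right) - 145\right) = -7 + \left(2 m^{2} - 145\right) = -7 + \left(-145 + 2 m^{2}\right) = -152 + 2 m^{2}$)
$C{\left(x,Q \right)} = -72 + 9 Q$
$z{\left(d,a \right)} = -77 + d + 9 a$ ($z{\left(d,a \right)} = -5 + \left(\left(-72 + 9 a\right) + d\right) = -5 + \left(-72 + d + 9 a\right) = -77 + d + 9 a$)
$\left(-12407 + R{\left(204 \right)}\right) \left(12607 + z{\left(114,\left(o - 4\right)^{2} \right)}\right) = \left(-12407 - \left(152 - 2 \cdot 204^{2}\right)\right) \left(12607 + \left(-77 + 114 + 9 \left(-4 - 4\right)^{2}\right)\right) = \left(-12407 + \left(-152 + 2 \cdot 41616\right)\right) \left(12607 + \left(-77 + 114 + 9 \left(-8\right)^{2}\right)\right) = \left(-12407 + \left(-152 + 83232\right)\right) \left(12607 + \left(-77 + 114 + 9 \cdot 64\right)\right) = \left(-12407 + 83080\right) \left(12607 + \left(-77 + 114 + 576\right)\right) = 70673 \left(12607 + 613\right) = 70673 \cdot 13220 = 934297060$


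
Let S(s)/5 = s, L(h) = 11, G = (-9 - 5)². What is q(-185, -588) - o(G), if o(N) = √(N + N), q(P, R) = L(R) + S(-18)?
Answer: -79 - 14*√2 ≈ -98.799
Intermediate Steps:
G = 196 (G = (-14)² = 196)
S(s) = 5*s
q(P, R) = -79 (q(P, R) = 11 + 5*(-18) = 11 - 90 = -79)
o(N) = √2*√N (o(N) = √(2*N) = √2*√N)
q(-185, -588) - o(G) = -79 - √2*√196 = -79 - √2*14 = -79 - 14*√2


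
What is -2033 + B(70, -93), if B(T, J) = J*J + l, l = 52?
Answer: 6668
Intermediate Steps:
B(T, J) = 52 + J² (B(T, J) = J*J + 52 = J² + 52 = 52 + J²)
-2033 + B(70, -93) = -2033 + (52 + (-93)²) = -2033 + (52 + 8649) = -2033 + 8701 = 6668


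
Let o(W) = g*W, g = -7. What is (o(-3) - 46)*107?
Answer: -2675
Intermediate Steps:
o(W) = -7*W
(o(-3) - 46)*107 = (-7*(-3) - 46)*107 = (21 - 46)*107 = -25*107 = -2675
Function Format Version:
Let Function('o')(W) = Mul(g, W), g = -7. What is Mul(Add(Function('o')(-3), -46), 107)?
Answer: -2675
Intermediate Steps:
Function('o')(W) = Mul(-7, W)
Mul(Add(Function('o')(-3), -46), 107) = Mul(Add(Mul(-7, -3), -46), 107) = Mul(Add(21, -46), 107) = Mul(-25, 107) = -2675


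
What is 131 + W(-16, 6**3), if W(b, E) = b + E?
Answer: 331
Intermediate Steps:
W(b, E) = E + b
131 + W(-16, 6**3) = 131 + (6**3 - 16) = 131 + (216 - 16) = 131 + 200 = 331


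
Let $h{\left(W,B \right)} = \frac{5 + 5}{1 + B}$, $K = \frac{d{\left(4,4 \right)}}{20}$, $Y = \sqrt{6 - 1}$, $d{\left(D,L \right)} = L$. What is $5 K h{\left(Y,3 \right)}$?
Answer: $\frac{5}{2} \approx 2.5$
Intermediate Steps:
$Y = \sqrt{5} \approx 2.2361$
$K = \frac{1}{5}$ ($K = \frac{4}{20} = 4 \cdot \frac{1}{20} = \frac{1}{5} \approx 0.2$)
$h{\left(W,B \right)} = \frac{10}{1 + B}$
$5 K h{\left(Y,3 \right)} = 5 \cdot \frac{1}{5} \frac{10}{1 + 3} = 1 \cdot \frac{10}{4} = 1 \cdot 10 \cdot \frac{1}{4} = 1 \cdot \frac{5}{2} = \frac{5}{2}$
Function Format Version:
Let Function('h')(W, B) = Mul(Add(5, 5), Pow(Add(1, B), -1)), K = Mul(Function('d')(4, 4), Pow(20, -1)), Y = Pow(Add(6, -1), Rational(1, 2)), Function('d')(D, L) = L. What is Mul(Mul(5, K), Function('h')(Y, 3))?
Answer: Rational(5, 2) ≈ 2.5000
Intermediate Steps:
Y = Pow(5, Rational(1, 2)) ≈ 2.2361
K = Rational(1, 5) (K = Mul(4, Pow(20, -1)) = Mul(4, Rational(1, 20)) = Rational(1, 5) ≈ 0.20000)
Function('h')(W, B) = Mul(10, Pow(Add(1, B), -1))
Mul(Mul(5, K), Function('h')(Y, 3)) = Mul(Mul(5, Rational(1, 5)), Mul(10, Pow(Add(1, 3), -1))) = Mul(1, Mul(10, Pow(4, -1))) = Mul(1, Mul(10, Rational(1, 4))) = Mul(1, Rational(5, 2)) = Rational(5, 2)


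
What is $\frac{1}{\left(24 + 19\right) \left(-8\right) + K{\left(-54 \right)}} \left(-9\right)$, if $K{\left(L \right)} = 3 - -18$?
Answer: $\frac{9}{323} \approx 0.027864$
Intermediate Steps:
$K{\left(L \right)} = 21$ ($K{\left(L \right)} = 3 + 18 = 21$)
$\frac{1}{\left(24 + 19\right) \left(-8\right) + K{\left(-54 \right)}} \left(-9\right) = \frac{1}{\left(24 + 19\right) \left(-8\right) + 21} \left(-9\right) = \frac{1}{43 \left(-8\right) + 21} \left(-9\right) = \frac{1}{-344 + 21} \left(-9\right) = \frac{1}{-323} \left(-9\right) = \left(- \frac{1}{323}\right) \left(-9\right) = \frac{9}{323}$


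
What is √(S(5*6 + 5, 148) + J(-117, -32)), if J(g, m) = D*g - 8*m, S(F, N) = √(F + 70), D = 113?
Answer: √(-12965 + √105) ≈ 113.82*I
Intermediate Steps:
S(F, N) = √(70 + F)
J(g, m) = -8*m + 113*g (J(g, m) = 113*g - 8*m = -8*m + 113*g)
√(S(5*6 + 5, 148) + J(-117, -32)) = √(√(70 + (5*6 + 5)) + (-8*(-32) + 113*(-117))) = √(√(70 + (30 + 5)) + (256 - 13221)) = √(√(70 + 35) - 12965) = √(√105 - 12965) = √(-12965 + √105)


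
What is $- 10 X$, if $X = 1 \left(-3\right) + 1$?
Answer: $20$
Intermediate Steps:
$X = -2$ ($X = -3 + 1 = -2$)
$- 10 X = \left(-10\right) \left(-2\right) = 20$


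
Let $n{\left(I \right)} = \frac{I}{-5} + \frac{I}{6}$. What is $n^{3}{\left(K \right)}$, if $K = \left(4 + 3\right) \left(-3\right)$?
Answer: $\frac{343}{1000} \approx 0.343$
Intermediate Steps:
$K = -21$ ($K = 7 \left(-3\right) = -21$)
$n{\left(I \right)} = - \frac{I}{30}$ ($n{\left(I \right)} = I \left(- \frac{1}{5}\right) + I \frac{1}{6} = - \frac{I}{5} + \frac{I}{6} = - \frac{I}{30}$)
$n^{3}{\left(K \right)} = \left(\left(- \frac{1}{30}\right) \left(-21\right)\right)^{3} = \left(\frac{7}{10}\right)^{3} = \frac{343}{1000}$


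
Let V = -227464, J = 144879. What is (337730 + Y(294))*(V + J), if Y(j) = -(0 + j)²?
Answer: -20753114990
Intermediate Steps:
Y(j) = -j²
(337730 + Y(294))*(V + J) = (337730 - 1*294²)*(-227464 + 144879) = (337730 - 1*86436)*(-82585) = (337730 - 86436)*(-82585) = 251294*(-82585) = -20753114990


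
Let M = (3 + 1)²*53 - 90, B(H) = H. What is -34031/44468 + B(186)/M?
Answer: -8762225/16853372 ≈ -0.51991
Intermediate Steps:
M = 758 (M = 4²*53 - 90 = 16*53 - 90 = 848 - 90 = 758)
-34031/44468 + B(186)/M = -34031/44468 + 186/758 = -34031*1/44468 + 186*(1/758) = -34031/44468 + 93/379 = -8762225/16853372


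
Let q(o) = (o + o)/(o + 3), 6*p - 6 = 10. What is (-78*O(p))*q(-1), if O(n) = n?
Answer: 208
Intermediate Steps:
p = 8/3 (p = 1 + (1/6)*10 = 1 + 5/3 = 8/3 ≈ 2.6667)
q(o) = 2*o/(3 + o) (q(o) = (2*o)/(3 + o) = 2*o/(3 + o))
(-78*O(p))*q(-1) = (-78*8/3)*(2*(-1)/(3 - 1)) = -416*(-1)/2 = -208*(-1) = 208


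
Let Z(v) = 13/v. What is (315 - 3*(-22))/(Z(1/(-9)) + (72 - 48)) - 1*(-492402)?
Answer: 15264335/31 ≈ 4.9240e+5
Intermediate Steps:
(315 - 3*(-22))/(Z(1/(-9)) + (72 - 48)) - 1*(-492402) = (315 - 3*(-22))/(13/(1/(-9)) + (72 - 48)) - 1*(-492402) = (315 + 66)/(13/(-⅑) + 24) + 492402 = 381/(13*(-9) + 24) + 492402 = 381/(-117 + 24) + 492402 = 381/(-93) + 492402 = -1/93*381 + 492402 = -127/31 + 492402 = 15264335/31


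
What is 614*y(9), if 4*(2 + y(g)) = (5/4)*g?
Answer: 3991/8 ≈ 498.88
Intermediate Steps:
y(g) = -2 + 5*g/16 (y(g) = -2 + ((5/4)*g)/4 = -2 + ((5*(¼))*g)/4 = -2 + (5*g/4)/4 = -2 + 5*g/16)
614*y(9) = 614*(-2 + (5/16)*9) = 614*(-2 + 45/16) = 614*(13/16) = 3991/8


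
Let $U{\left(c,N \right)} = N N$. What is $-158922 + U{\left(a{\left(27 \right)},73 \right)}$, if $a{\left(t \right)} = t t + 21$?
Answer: $-153593$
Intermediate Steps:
$a{\left(t \right)} = 21 + t^{2}$ ($a{\left(t \right)} = t^{2} + 21 = 21 + t^{2}$)
$U{\left(c,N \right)} = N^{2}$
$-158922 + U{\left(a{\left(27 \right)},73 \right)} = -158922 + 73^{2} = -158922 + 5329 = -153593$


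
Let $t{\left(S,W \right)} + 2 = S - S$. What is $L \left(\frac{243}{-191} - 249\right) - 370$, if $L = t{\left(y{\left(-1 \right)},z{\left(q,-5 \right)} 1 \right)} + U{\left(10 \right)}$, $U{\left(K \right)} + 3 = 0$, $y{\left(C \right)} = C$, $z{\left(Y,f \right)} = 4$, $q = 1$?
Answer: $\frac{168340}{191} \approx 881.36$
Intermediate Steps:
$U{\left(K \right)} = -3$ ($U{\left(K \right)} = -3 + 0 = -3$)
$t{\left(S,W \right)} = -2$ ($t{\left(S,W \right)} = -2 + \left(S - S\right) = -2 + 0 = -2$)
$L = -5$ ($L = -2 - 3 = -5$)
$L \left(\frac{243}{-191} - 249\right) - 370 = - 5 \left(\frac{243}{-191} - 249\right) - 370 = - 5 \left(243 \left(- \frac{1}{191}\right) - 249\right) - 370 = - 5 \left(- \frac{243}{191} - 249\right) - 370 = \left(-5\right) \left(- \frac{47802}{191}\right) - 370 = \frac{239010}{191} - 370 = \frac{168340}{191}$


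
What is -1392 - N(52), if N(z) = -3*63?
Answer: -1203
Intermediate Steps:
N(z) = -189
-1392 - N(52) = -1392 - 1*(-189) = -1392 + 189 = -1203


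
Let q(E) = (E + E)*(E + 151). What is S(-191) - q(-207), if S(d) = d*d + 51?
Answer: 13348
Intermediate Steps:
q(E) = 2*E*(151 + E) (q(E) = (2*E)*(151 + E) = 2*E*(151 + E))
S(d) = 51 + d² (S(d) = d² + 51 = 51 + d²)
S(-191) - q(-207) = (51 + (-191)²) - 2*(-207)*(151 - 207) = (51 + 36481) - 2*(-207)*(-56) = 36532 - 1*23184 = 36532 - 23184 = 13348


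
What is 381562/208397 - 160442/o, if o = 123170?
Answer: 6780680033/12834129245 ≈ 0.52833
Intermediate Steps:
381562/208397 - 160442/o = 381562/208397 - 160442/123170 = 381562*(1/208397) - 160442*1/123170 = 381562/208397 - 80221/61585 = 6780680033/12834129245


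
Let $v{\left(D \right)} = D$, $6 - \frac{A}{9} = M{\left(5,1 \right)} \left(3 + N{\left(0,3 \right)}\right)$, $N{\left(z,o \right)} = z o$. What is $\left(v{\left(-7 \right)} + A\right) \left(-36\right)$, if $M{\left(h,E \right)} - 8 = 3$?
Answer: $9000$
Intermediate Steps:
$M{\left(h,E \right)} = 11$ ($M{\left(h,E \right)} = 8 + 3 = 11$)
$N{\left(z,o \right)} = o z$
$A = -243$ ($A = 54 - 9 \cdot 11 \left(3 + 3 \cdot 0\right) = 54 - 9 \cdot 11 \left(3 + 0\right) = 54 - 9 \cdot 11 \cdot 3 = 54 - 297 = -243$)
$\left(v{\left(-7 \right)} + A\right) \left(-36\right) = \left(-7 - 243\right) \left(-36\right) = \left(-250\right) \left(-36\right) = 9000$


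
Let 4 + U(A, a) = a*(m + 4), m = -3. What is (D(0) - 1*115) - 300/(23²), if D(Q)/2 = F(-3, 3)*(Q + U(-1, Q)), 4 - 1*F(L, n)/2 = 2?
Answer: -78063/529 ≈ -147.57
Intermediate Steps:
F(L, n) = 4 (F(L, n) = 8 - 2*2 = 8 - 4 = 4)
U(A, a) = -4 + a (U(A, a) = -4 + a*(-3 + 4) = -4 + a*1 = -4 + a)
D(Q) = -32 + 16*Q (D(Q) = 2*(4*(Q + (-4 + Q))) = 2*(4*(-4 + 2*Q)) = 2*(-16 + 8*Q) = -32 + 16*Q)
(D(0) - 1*115) - 300/(23²) = ((-32 + 16*0) - 1*115) - 300/(23²) = ((-32 + 0) - 115) - 300/529 = (-32 - 115) - 300*1/529 = -147 - 300/529 = -78063/529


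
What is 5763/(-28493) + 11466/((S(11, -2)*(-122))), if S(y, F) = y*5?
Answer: -182685234/95594015 ≈ -1.9111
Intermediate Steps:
S(y, F) = 5*y
5763/(-28493) + 11466/((S(11, -2)*(-122))) = 5763/(-28493) + 11466/(((5*11)*(-122))) = 5763*(-1/28493) + 11466/((55*(-122))) = -5763/28493 + 11466/(-6710) = -5763/28493 + 11466*(-1/6710) = -5763/28493 - 5733/3355 = -182685234/95594015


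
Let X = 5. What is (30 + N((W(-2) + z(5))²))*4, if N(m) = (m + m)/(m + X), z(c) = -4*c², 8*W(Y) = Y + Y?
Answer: 5173728/40421 ≈ 128.00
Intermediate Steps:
W(Y) = Y/4 (W(Y) = (Y + Y)/8 = (2*Y)/8 = Y/4)
N(m) = 2*m/(5 + m) (N(m) = (m + m)/(m + 5) = (2*m)/(5 + m) = 2*m/(5 + m))
(30 + N((W(-2) + z(5))²))*4 = (30 + 2*((¼)*(-2) - 4*5²)²/(5 + ((¼)*(-2) - 4*5²)²))*4 = (30 + 2*(-½ - 4*25)²/(5 + (-½ - 4*25)²))*4 = (30 + 2*(-½ - 100)²/(5 + (-½ - 100)²))*4 = (30 + 2*(-201/2)²/(5 + (-201/2)²))*4 = (30 + 2*(40401/4)/(5 + 40401/4))*4 = (30 + 2*(40401/4)/(40421/4))*4 = (30 + 2*(40401/4)*(4/40421))*4 = (30 + 80802/40421)*4 = (1293432/40421)*4 = 5173728/40421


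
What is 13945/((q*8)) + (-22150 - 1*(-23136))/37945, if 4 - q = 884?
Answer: -104440317/53426560 ≈ -1.9548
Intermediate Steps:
q = -880 (q = 4 - 1*884 = 4 - 884 = -880)
13945/((q*8)) + (-22150 - 1*(-23136))/37945 = 13945/((-880*8)) + (-22150 - 1*(-23136))/37945 = 13945/(-7040) + (-22150 + 23136)*(1/37945) = 13945*(-1/7040) + 986*(1/37945) = -2789/1408 + 986/37945 = -104440317/53426560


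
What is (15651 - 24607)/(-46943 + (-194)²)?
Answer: 8956/9307 ≈ 0.96229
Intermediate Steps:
(15651 - 24607)/(-46943 + (-194)²) = -8956/(-46943 + 37636) = -8956/(-9307) = -8956*(-1/9307) = 8956/9307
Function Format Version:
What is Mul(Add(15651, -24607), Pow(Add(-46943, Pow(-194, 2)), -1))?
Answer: Rational(8956, 9307) ≈ 0.96229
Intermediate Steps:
Mul(Add(15651, -24607), Pow(Add(-46943, Pow(-194, 2)), -1)) = Mul(-8956, Pow(Add(-46943, 37636), -1)) = Mul(-8956, Pow(-9307, -1)) = Mul(-8956, Rational(-1, 9307)) = Rational(8956, 9307)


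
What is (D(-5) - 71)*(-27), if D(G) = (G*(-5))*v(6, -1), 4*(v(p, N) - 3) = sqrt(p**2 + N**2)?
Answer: -108 - 675*sqrt(37)/4 ≈ -1134.5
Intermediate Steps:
v(p, N) = 3 + sqrt(N**2 + p**2)/4 (v(p, N) = 3 + sqrt(p**2 + N**2)/4 = 3 + sqrt(N**2 + p**2)/4)
D(G) = -5*G*(3 + sqrt(37)/4) (D(G) = (G*(-5))*(3 + sqrt((-1)**2 + 6**2)/4) = (-5*G)*(3 + sqrt(1 + 36)/4) = (-5*G)*(3 + sqrt(37)/4) = -5*G*(3 + sqrt(37)/4))
(D(-5) - 71)*(-27) = (-5/4*(-5)*(12 + sqrt(37)) - 71)*(-27) = ((75 + 25*sqrt(37)/4) - 71)*(-27) = (4 + 25*sqrt(37)/4)*(-27) = -108 - 675*sqrt(37)/4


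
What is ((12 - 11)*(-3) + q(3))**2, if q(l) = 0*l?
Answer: 9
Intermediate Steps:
q(l) = 0
((12 - 11)*(-3) + q(3))**2 = ((12 - 11)*(-3) + 0)**2 = (1*(-3) + 0)**2 = (-3 + 0)**2 = (-3)**2 = 9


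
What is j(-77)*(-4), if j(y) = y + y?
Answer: 616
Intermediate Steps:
j(y) = 2*y
j(-77)*(-4) = (2*(-77))*(-4) = -154*(-4) = 616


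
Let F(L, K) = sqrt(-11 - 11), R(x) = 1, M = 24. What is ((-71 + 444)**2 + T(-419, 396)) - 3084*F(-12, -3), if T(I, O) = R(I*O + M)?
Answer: 139130 - 3084*I*sqrt(22) ≈ 1.3913e+5 - 14465.0*I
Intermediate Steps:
F(L, K) = I*sqrt(22) (F(L, K) = sqrt(-22) = I*sqrt(22))
T(I, O) = 1
((-71 + 444)**2 + T(-419, 396)) - 3084*F(-12, -3) = ((-71 + 444)**2 + 1) - 3084*I*sqrt(22) = (373**2 + 1) - 3084*I*sqrt(22) = (139129 + 1) - 3084*I*sqrt(22) = 139130 - 3084*I*sqrt(22)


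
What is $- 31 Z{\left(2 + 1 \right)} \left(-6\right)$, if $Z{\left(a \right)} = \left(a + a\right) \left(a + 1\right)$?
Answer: $4464$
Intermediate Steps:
$Z{\left(a \right)} = 2 a \left(1 + a\right)$
$- 31 Z{\left(2 + 1 \right)} \left(-6\right) = - 31 \cdot 2 \left(2 + 1\right) \left(1 + \left(2 + 1\right)\right) \left(-6\right) = - 31 \cdot 2 \cdot 3 \left(1 + 3\right) \left(-6\right) = - 31 \cdot 2 \cdot 3 \cdot 4 \left(-6\right) = \left(-31\right) 24 \left(-6\right) = \left(-744\right) \left(-6\right) = 4464$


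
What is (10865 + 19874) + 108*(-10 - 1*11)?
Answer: 28471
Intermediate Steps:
(10865 + 19874) + 108*(-10 - 1*11) = 30739 + 108*(-10 - 11) = 30739 + 108*(-21) = 30739 - 2268 = 28471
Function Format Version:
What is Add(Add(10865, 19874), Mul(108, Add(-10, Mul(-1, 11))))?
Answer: 28471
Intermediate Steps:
Add(Add(10865, 19874), Mul(108, Add(-10, Mul(-1, 11)))) = Add(30739, Mul(108, Add(-10, -11))) = Add(30739, Mul(108, -21)) = Add(30739, -2268) = 28471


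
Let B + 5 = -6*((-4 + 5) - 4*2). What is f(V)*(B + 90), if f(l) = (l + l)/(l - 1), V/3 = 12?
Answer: 9144/35 ≈ 261.26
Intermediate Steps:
V = 36 (V = 3*12 = 36)
f(l) = 2*l/(-1 + l) (f(l) = (2*l)/(-1 + l) = 2*l/(-1 + l))
B = 37 (B = -5 - 6*((-4 + 5) - 4*2) = -5 - 6*(1 - 8) = -5 - 6*(-7) = -5 + 42 = 37)
f(V)*(B + 90) = (2*36/(-1 + 36))*(37 + 90) = (2*36/35)*127 = (2*36*(1/35))*127 = (72/35)*127 = 9144/35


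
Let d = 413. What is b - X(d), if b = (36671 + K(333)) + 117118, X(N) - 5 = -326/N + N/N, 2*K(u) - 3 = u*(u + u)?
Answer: 218620963/826 ≈ 2.6467e+5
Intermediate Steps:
K(u) = 3/2 + u² (K(u) = 3/2 + (u*(u + u))/2 = 3/2 + (u*(2*u))/2 = 3/2 + (2*u²)/2 = 3/2 + u²)
X(N) = 6 - 326/N (X(N) = 5 + (-326/N + N/N) = 5 + (-326/N + 1) = 5 + (1 - 326/N) = 6 - 326/N)
b = 529359/2 (b = (36671 + (3/2 + 333²)) + 117118 = (36671 + (3/2 + 110889)) + 117118 = (36671 + 221781/2) + 117118 = 295123/2 + 117118 = 529359/2 ≈ 2.6468e+5)
b - X(d) = 529359/2 - (6 - 326/413) = 529359/2 - 1*2152/413 = 529359/2 - 2152/413 = 218620963/826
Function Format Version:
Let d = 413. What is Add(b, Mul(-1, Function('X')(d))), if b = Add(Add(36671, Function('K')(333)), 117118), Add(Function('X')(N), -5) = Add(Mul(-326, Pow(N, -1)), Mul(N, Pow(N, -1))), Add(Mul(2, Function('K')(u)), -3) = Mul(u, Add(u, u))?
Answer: Rational(218620963, 826) ≈ 2.6467e+5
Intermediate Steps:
Function('K')(u) = Add(Rational(3, 2), Pow(u, 2)) (Function('K')(u) = Add(Rational(3, 2), Mul(Rational(1, 2), Mul(u, Add(u, u)))) = Add(Rational(3, 2), Mul(Rational(1, 2), Mul(u, Mul(2, u)))) = Add(Rational(3, 2), Mul(Rational(1, 2), Mul(2, Pow(u, 2)))) = Add(Rational(3, 2), Pow(u, 2)))
Function('X')(N) = Add(6, Mul(-326, Pow(N, -1))) (Function('X')(N) = Add(5, Add(Mul(-326, Pow(N, -1)), Mul(N, Pow(N, -1)))) = Add(5, Add(Mul(-326, Pow(N, -1)), 1)) = Add(5, Add(1, Mul(-326, Pow(N, -1)))) = Add(6, Mul(-326, Pow(N, -1))))
b = Rational(529359, 2) (b = Add(Add(36671, Add(Rational(3, 2), Pow(333, 2))), 117118) = Add(Add(36671, Add(Rational(3, 2), 110889)), 117118) = Add(Add(36671, Rational(221781, 2)), 117118) = Add(Rational(295123, 2), 117118) = Rational(529359, 2) ≈ 2.6468e+5)
Add(b, Mul(-1, Function('X')(d))) = Add(Rational(529359, 2), Mul(-1, Add(6, Mul(-326, Pow(413, -1))))) = Add(Rational(529359, 2), Mul(-1, Add(6, Mul(-326, Rational(1, 413))))) = Add(Rational(529359, 2), Mul(-1, Add(6, Rational(-326, 413)))) = Add(Rational(529359, 2), Mul(-1, Rational(2152, 413))) = Add(Rational(529359, 2), Rational(-2152, 413)) = Rational(218620963, 826)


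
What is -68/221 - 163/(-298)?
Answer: 927/3874 ≈ 0.23929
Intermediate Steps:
-68/221 - 163/(-298) = -68*1/221 - 163*(-1/298) = -4/13 + 163/298 = 927/3874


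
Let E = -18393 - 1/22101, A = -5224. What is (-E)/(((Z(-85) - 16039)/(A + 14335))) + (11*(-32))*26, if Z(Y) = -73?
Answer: -1160433807243/59348552 ≈ -19553.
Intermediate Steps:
E = -406503694/22101 (E = -18393 - 1*1/22101 = -18393 - 1/22101 = -406503694/22101 ≈ -18393.)
(-E)/(((Z(-85) - 16039)/(A + 14335))) + (11*(-32))*26 = (-1*(-406503694/22101))/(((-73 - 16039)/(-5224 + 14335))) + (11*(-32))*26 = 406503694/(22101*((-16112/9111))) - 352*26 = 406503694/(22101*((-16112*1/9111))) - 9152 = 406503694/(22101*(-16112/9111)) - 9152 = (406503694/22101)*(-9111/16112) - 9152 = -617275859339/59348552 - 9152 = -1160433807243/59348552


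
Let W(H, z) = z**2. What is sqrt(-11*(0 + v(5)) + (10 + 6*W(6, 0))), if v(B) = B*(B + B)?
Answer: 6*I*sqrt(15) ≈ 23.238*I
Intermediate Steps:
v(B) = 2*B**2 (v(B) = B*(2*B) = 2*B**2)
sqrt(-11*(0 + v(5)) + (10 + 6*W(6, 0))) = sqrt(-11*(0 + 2*5**2) + (10 + 6*0**2)) = sqrt(-11*(0 + 2*25) + (10 + 6*0)) = sqrt(-11*(0 + 50) + (10 + 0)) = sqrt(-11*50 + 10) = sqrt(-550 + 10) = sqrt(-540) = 6*I*sqrt(15)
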